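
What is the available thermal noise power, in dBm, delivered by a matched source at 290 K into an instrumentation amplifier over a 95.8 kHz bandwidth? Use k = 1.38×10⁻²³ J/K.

P_n = kTB = 1.38×10⁻²³ × 290 × 9.58×10⁴ = 3.83×10⁻¹⁶ W
In dBm: 10 log₁₀(3.83×10⁻¹⁶ / 10⁻³) = −124.2 dBm

−124.2 dBm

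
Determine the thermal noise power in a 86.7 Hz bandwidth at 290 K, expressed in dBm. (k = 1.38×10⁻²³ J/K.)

−154.6 dBm

P_n = kTB = 1.38×10⁻²³ × 290 × 8.67×10¹ = 3.47×10⁻¹⁹ W
In dBm: 10 log₁₀(3.47×10⁻¹⁹ / 10⁻³) = −154.6 dBm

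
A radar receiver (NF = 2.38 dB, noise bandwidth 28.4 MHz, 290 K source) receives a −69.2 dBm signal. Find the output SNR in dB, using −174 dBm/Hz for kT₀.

Noise floor: N = −174 + 10 log₁₀(B) + NF
10 log₁₀(2.84×10⁷) = 74.53 dB
N = −174 + 74.53 + 2.38 = −97.09 dBm
SNR = P_sig − N = −69.2 − (−97.09) = 27.89 dB → 27.9 dB

27.9 dB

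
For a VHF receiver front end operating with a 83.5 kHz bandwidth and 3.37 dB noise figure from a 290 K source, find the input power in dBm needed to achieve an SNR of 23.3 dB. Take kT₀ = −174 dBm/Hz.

Sensitivity = −174 + 10 log₁₀(B) + NF + SNR_min
= −174 + 49.22 + 3.37 + 23.3
= −98.11 dBm → −98.1 dBm

−98.1 dBm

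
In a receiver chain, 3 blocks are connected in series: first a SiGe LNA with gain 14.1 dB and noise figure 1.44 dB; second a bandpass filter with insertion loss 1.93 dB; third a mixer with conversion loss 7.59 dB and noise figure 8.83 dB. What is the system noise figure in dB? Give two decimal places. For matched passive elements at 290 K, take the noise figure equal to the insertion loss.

Convert to linear (a loss of L dB is a gain of −L dB): F_i = 10^(NF_i/10), G_i = 10^(G_i,dB/10)
  Stage 1: F_1 = 10^(1.44/10) = 1.393, G_1 = 10^(14.1/10) = 25.70
  Stage 2: F_2 = 10^(1.93/10) = 1.560, G_2 = 10^(−1.93/10) = 0.6412
  Stage 3: F_3 = 10^(8.83/10) = 7.638, G_3 = 10^(−7.59/10) = 0.1742
Friis cascade:
  F = 1.393 + (1.560 − 1)/25.70 + (7.638 − 1)/16.48 = 1.818
NF = 10 log₁₀(1.818) = 2.60 dB

2.60 dB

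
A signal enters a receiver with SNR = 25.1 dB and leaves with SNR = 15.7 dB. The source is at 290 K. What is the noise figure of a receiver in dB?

9.4 dB

NF (dB) = SNR_in(dB) − SNR_out(dB) when the source is at T₀
NF = 25.1 − 15.7 = 9.4 dB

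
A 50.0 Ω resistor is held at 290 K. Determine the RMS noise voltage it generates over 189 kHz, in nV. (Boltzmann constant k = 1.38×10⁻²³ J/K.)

V_n = √(4kTRB)
4kTRB = 4 × 1.38×10⁻²³ × 290 × 5.00×10¹ × 1.89×10⁵ = 1.51×10⁻¹³ V²
V_n = √(1.51×10⁻¹³) = 3.89×10⁻⁷ V = 389 nV

389 nV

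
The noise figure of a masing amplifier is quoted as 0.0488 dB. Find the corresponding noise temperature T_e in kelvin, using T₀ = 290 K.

F = 10^(0.0488/10) = 1.0113
T_e = (F − 1)·T₀ = (1.0113 − 1) × 290 = 3.28 K

3.28 K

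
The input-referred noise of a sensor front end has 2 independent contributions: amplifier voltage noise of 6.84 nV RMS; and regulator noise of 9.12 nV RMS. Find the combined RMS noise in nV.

Uncorrelated sources add in power (mean-square): V_tot = √(ΣV_i²)
V_tot = √[(6.84×10⁻⁹)² + (9.12×10⁻⁹)²] = 1.14×10⁻⁸ V = 11.4 nV

11.4 nV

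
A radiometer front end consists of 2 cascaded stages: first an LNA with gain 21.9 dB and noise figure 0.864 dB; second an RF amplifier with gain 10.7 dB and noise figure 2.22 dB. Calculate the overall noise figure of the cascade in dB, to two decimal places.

0.88 dB

Convert to linear (a loss of L dB is a gain of −L dB): F_i = 10^(NF_i/10), G_i = 10^(G_i,dB/10)
  Stage 1: F_1 = 10^(0.864/10) = 1.220, G_1 = 10^(21.9/10) = 154.9
  Stage 2: F_2 = 10^(2.22/10) = 1.667, G_2 = 10^(10.7/10) = 11.75
Friis cascade:
  F = 1.220 + (1.667 − 1)/154.9 = 1.224
NF = 10 log₁₀(1.224) = 0.88 dB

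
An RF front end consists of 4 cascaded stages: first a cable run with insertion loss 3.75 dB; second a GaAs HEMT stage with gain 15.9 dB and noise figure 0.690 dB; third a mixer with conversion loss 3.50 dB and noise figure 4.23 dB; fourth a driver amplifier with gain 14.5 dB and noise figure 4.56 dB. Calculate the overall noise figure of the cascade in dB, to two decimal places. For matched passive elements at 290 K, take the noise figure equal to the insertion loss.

Convert to linear (a loss of L dB is a gain of −L dB): F_i = 10^(NF_i/10), G_i = 10^(G_i,dB/10)
  Stage 1: F_1 = 10^(3.75/10) = 2.371, G_1 = 10^(−3.75/10) = 0.4217
  Stage 2: F_2 = 10^(0.690/10) = 1.172, G_2 = 10^(15.9/10) = 38.90
  Stage 3: F_3 = 10^(4.23/10) = 2.649, G_3 = 10^(−3.50/10) = 0.4467
  Stage 4: F_4 = 10^(4.56/10) = 2.858, G_4 = 10^(14.5/10) = 28.18
Friis cascade:
  F = 2.371 + (1.172 − 1)/0.4217 + (2.649 − 1)/16.41 + (2.858 − 1)/7.328 = 3.134
NF = 10 log₁₀(3.134) = 4.96 dB

4.96 dB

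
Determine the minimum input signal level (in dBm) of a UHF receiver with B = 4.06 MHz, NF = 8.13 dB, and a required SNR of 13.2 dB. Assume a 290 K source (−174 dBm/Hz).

Sensitivity = −174 + 10 log₁₀(B) + NF + SNR_min
= −174 + 66.09 + 8.13 + 13.2
= −86.58 dBm → −86.6 dBm

−86.6 dBm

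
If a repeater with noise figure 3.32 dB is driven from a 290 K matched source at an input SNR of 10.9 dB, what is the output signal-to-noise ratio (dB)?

By definition F = SNR_in/SNR_out, so in dB: SNR_out = SNR_in − NF
SNR_out = 10.9 − 3.32 = 7.58 dB

7.58 dB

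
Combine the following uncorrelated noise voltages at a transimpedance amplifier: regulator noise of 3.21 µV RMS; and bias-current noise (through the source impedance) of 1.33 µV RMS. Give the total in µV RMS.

Uncorrelated sources add in power (mean-square): V_tot = √(ΣV_i²)
V_tot = √[(3.21×10⁻⁶)² + (1.33×10⁻⁶)²] = 3.47×10⁻⁶ V = 3.47 µV

3.47 µV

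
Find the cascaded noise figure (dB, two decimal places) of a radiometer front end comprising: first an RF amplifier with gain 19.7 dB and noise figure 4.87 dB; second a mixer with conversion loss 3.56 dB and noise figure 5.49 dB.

Convert to linear (a loss of L dB is a gain of −L dB): F_i = 10^(NF_i/10), G_i = 10^(G_i,dB/10)
  Stage 1: F_1 = 10^(4.87/10) = 3.069, G_1 = 10^(19.7/10) = 93.33
  Stage 2: F_2 = 10^(5.49/10) = 3.540, G_2 = 10^(−3.56/10) = 0.4406
Friis cascade:
  F = 3.069 + (3.540 − 1)/93.33 = 3.096
NF = 10 log₁₀(3.096) = 4.91 dB

4.91 dB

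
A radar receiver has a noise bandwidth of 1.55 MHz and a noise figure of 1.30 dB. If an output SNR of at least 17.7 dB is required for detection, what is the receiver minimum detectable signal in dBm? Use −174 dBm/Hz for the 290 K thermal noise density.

Sensitivity = −174 + 10 log₁₀(B) + NF + SNR_min
= −174 + 61.9 + 1.30 + 17.7
= −93.10 dBm → −93.1 dBm

−93.1 dBm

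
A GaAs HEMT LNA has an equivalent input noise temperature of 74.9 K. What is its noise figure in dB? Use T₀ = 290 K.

0.998 dB

F = 1 + T_e/T₀ = 1 + 74.9/290 = 1.25828
NF = 10 log₁₀(1.25828) = 0.998 dB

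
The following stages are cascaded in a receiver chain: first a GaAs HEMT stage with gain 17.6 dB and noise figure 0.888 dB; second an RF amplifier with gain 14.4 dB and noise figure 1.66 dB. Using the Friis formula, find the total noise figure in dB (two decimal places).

0.92 dB

Convert to linear (a loss of L dB is a gain of −L dB): F_i = 10^(NF_i/10), G_i = 10^(G_i,dB/10)
  Stage 1: F_1 = 10^(0.888/10) = 1.227, G_1 = 10^(17.6/10) = 57.54
  Stage 2: F_2 = 10^(1.66/10) = 1.466, G_2 = 10^(14.4/10) = 27.54
Friis cascade:
  F = 1.227 + (1.466 − 1)/57.54 = 1.235
NF = 10 log₁₀(1.235) = 0.92 dB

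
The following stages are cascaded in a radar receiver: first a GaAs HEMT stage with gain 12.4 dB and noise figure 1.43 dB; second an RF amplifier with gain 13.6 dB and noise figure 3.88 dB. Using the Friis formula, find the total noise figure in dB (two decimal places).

Convert to linear (a loss of L dB is a gain of −L dB): F_i = 10^(NF_i/10), G_i = 10^(G_i,dB/10)
  Stage 1: F_1 = 10^(1.43/10) = 1.390, G_1 = 10^(12.4/10) = 17.38
  Stage 2: F_2 = 10^(3.88/10) = 2.443, G_2 = 10^(13.6/10) = 22.91
Friis cascade:
  F = 1.390 + (2.443 − 1)/17.38 = 1.473
NF = 10 log₁₀(1.473) = 1.68 dB

1.68 dB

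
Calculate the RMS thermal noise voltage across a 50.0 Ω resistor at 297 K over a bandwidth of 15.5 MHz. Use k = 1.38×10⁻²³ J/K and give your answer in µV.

V_n = √(4kTRB)
4kTRB = 4 × 1.38×10⁻²³ × 297 × 5.00×10¹ × 1.55×10⁷ = 1.27×10⁻¹¹ V²
V_n = √(1.27×10⁻¹¹) = 3.56×10⁻⁶ V = 3.56 µV

3.56 µV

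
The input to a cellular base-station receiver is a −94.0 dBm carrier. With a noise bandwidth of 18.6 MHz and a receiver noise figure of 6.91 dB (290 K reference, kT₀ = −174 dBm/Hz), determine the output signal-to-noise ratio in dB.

0.4 dB

Noise floor: N = −174 + 10 log₁₀(B) + NF
10 log₁₀(1.86×10⁷) = 72.7 dB
N = −174 + 72.7 + 6.91 = −94.39 dBm
SNR = P_sig − N = −94.0 − (−94.39) = 0.39 dB → 0.4 dB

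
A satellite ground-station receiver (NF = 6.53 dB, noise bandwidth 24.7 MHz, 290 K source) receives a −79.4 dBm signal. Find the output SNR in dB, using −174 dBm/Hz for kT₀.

14.1 dB

Noise floor: N = −174 + 10 log₁₀(B) + NF
10 log₁₀(2.47×10⁷) = 73.93 dB
N = −174 + 73.93 + 6.53 = −93.54 dBm
SNR = P_sig − N = −79.4 − (−93.54) = 14.14 dB → 14.1 dB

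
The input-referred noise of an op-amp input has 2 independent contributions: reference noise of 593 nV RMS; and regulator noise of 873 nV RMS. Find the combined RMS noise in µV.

Uncorrelated sources add in power (mean-square): V_tot = √(ΣV_i²)
V_tot = √[(5.93×10⁻⁷)² + (8.73×10⁻⁷)²] = 1.06×10⁻⁶ V = 1.06 µV

1.06 µV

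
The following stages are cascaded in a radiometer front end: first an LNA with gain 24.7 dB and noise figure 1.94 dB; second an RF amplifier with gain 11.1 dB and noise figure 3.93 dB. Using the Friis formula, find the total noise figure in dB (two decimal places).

Convert to linear (a loss of L dB is a gain of −L dB): F_i = 10^(NF_i/10), G_i = 10^(G_i,dB/10)
  Stage 1: F_1 = 10^(1.94/10) = 1.563, G_1 = 10^(24.7/10) = 295.1
  Stage 2: F_2 = 10^(3.93/10) = 2.472, G_2 = 10^(11.1/10) = 12.88
Friis cascade:
  F = 1.563 + (2.472 − 1)/295.1 = 1.568
NF = 10 log₁₀(1.568) = 1.95 dB

1.95 dB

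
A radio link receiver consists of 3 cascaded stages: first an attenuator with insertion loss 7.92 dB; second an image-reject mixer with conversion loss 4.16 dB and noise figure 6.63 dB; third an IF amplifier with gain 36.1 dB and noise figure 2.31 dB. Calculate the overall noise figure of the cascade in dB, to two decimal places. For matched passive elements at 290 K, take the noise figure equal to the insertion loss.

Convert to linear (a loss of L dB is a gain of −L dB): F_i = 10^(NF_i/10), G_i = 10^(G_i,dB/10)
  Stage 1: F_1 = 10^(7.92/10) = 6.194, G_1 = 10^(−7.92/10) = 0.1614
  Stage 2: F_2 = 10^(6.63/10) = 4.603, G_2 = 10^(−4.16/10) = 0.3837
  Stage 3: F_3 = 10^(2.31/10) = 1.702, G_3 = 10^(36.1/10) = 4074
Friis cascade:
  F = 6.194 + (4.603 − 1)/0.1614 + (1.702 − 1)/0.06194 = 39.85
NF = 10 log₁₀(39.85) = 16.00 dB

16.00 dB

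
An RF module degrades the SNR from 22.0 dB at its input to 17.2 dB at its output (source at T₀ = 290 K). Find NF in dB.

NF (dB) = SNR_in(dB) − SNR_out(dB) when the source is at T₀
NF = 22.0 − 17.2 = 4.8 dB

4.8 dB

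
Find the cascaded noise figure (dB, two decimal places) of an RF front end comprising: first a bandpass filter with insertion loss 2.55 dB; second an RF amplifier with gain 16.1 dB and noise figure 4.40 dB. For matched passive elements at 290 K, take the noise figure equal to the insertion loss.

Convert to linear (a loss of L dB is a gain of −L dB): F_i = 10^(NF_i/10), G_i = 10^(G_i,dB/10)
  Stage 1: F_1 = 10^(2.55/10) = 1.799, G_1 = 10^(−2.55/10) = 0.5559
  Stage 2: F_2 = 10^(4.40/10) = 2.754, G_2 = 10^(16.1/10) = 40.74
Friis cascade:
  F = 1.799 + (2.754 − 1)/0.5559 = 4.955
NF = 10 log₁₀(4.955) = 6.95 dB

6.95 dB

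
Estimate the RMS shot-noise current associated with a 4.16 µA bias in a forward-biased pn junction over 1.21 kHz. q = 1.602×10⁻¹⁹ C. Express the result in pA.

I_n = √(2qI·B)
2qI·B = 2 × 1.602×10⁻¹⁹ × 4.16×10⁻⁶ × 1.21×10³ = 1.61×10⁻²¹ A²
I_n = √(1.61×10⁻²¹) = 4.02×10⁻¹¹ A = 40.2 pA

40.2 pA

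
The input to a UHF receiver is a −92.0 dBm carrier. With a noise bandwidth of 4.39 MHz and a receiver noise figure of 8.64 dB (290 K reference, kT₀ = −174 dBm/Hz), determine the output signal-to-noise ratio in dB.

Noise floor: N = −174 + 10 log₁₀(B) + NF
10 log₁₀(4.39×10⁶) = 66.42 dB
N = −174 + 66.42 + 8.64 = −98.94 dBm
SNR = P_sig − N = −92.0 − (−98.94) = 6.94 dB → 6.9 dB

6.9 dB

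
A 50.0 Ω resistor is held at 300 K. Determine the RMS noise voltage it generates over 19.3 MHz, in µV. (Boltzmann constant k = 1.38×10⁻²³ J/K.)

V_n = √(4kTRB)
4kTRB = 4 × 1.38×10⁻²³ × 300 × 5.00×10¹ × 1.93×10⁷ = 1.60×10⁻¹¹ V²
V_n = √(1.60×10⁻¹¹) = 4.00×10⁻⁶ V = 4.00 µV

4.00 µV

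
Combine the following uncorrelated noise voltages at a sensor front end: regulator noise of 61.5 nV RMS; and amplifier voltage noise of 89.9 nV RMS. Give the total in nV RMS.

109 nV

Uncorrelated sources add in power (mean-square): V_tot = √(ΣV_i²)
V_tot = √[(6.15×10⁻⁸)² + (8.99×10⁻⁸)²] = 1.09×10⁻⁷ V = 109 nV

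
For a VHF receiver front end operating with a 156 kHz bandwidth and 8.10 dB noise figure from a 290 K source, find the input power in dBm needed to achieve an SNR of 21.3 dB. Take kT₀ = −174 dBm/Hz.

−92.7 dBm

Sensitivity = −174 + 10 log₁₀(B) + NF + SNR_min
= −174 + 51.93 + 8.10 + 21.3
= −92.67 dBm → −92.7 dBm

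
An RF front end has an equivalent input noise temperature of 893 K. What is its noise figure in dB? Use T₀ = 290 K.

6.11 dB

F = 1 + T_e/T₀ = 1 + 893/290 = 4.07931
NF = 10 log₁₀(4.07931) = 6.11 dB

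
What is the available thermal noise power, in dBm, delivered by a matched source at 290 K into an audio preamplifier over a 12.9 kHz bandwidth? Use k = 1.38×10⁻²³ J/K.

−132.9 dBm

P_n = kTB = 1.38×10⁻²³ × 290 × 1.29×10⁴ = 5.16×10⁻¹⁷ W
In dBm: 10 log₁₀(5.16×10⁻¹⁷ / 10⁻³) = −132.9 dBm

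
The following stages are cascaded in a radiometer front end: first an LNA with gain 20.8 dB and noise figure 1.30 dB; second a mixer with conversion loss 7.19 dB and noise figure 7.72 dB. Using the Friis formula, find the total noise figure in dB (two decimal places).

Convert to linear (a loss of L dB is a gain of −L dB): F_i = 10^(NF_i/10), G_i = 10^(G_i,dB/10)
  Stage 1: F_1 = 10^(1.30/10) = 1.349, G_1 = 10^(20.8/10) = 120.2
  Stage 2: F_2 = 10^(7.72/10) = 5.916, G_2 = 10^(−7.19/10) = 0.1910
Friis cascade:
  F = 1.349 + (5.916 − 1)/120.2 = 1.390
NF = 10 log₁₀(1.390) = 1.43 dB

1.43 dB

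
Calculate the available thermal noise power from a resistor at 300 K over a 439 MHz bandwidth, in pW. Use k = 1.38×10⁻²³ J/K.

1.82 pW

P_n = kTB = 1.38×10⁻²³ × 300 × 4.39×10⁸ = 1.82×10⁻¹² W = 1.82 pW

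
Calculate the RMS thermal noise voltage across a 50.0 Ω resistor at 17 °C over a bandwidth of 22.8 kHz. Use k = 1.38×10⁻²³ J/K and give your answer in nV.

135 nV

T = 17 °C + 273.15 = 290.15 K
V_n = √(4kTRB)
4kTRB = 4 × 1.38×10⁻²³ × 290.15 × 5.00×10¹ × 2.28×10⁴ = 1.83×10⁻¹⁴ V²
V_n = √(1.83×10⁻¹⁴) = 1.35×10⁻⁷ V = 135 nV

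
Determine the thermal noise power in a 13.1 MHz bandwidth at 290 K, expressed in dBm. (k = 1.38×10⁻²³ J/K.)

−102.8 dBm

P_n = kTB = 1.38×10⁻²³ × 290 × 1.31×10⁷ = 5.24×10⁻¹⁴ W
In dBm: 10 log₁₀(5.24×10⁻¹⁴ / 10⁻³) = −102.8 dBm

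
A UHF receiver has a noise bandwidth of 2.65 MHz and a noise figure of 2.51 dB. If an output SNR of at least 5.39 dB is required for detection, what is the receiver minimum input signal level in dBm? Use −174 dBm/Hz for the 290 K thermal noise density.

Sensitivity = −174 + 10 log₁₀(B) + NF + SNR_min
= −174 + 64.23 + 2.51 + 5.39
= −101.87 dBm → −101.9 dBm

−101.9 dBm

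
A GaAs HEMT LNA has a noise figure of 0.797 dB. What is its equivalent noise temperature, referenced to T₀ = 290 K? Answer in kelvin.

58.4 K

F = 10^(0.797/10) = 1.20143
T_e = (F − 1)·T₀ = (1.20143 − 1) × 290 = 58.4 K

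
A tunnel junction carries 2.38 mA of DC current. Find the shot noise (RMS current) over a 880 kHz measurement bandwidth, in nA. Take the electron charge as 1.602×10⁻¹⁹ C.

25.9 nA

I_n = √(2qI·B)
2qI·B = 2 × 1.602×10⁻¹⁹ × 2.38×10⁻³ × 8.80×10⁵ = 6.71×10⁻¹⁶ A²
I_n = √(6.71×10⁻¹⁶) = 2.59×10⁻⁸ A = 25.9 nA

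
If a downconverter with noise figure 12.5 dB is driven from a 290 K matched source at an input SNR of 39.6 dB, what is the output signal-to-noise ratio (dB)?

By definition F = SNR_in/SNR_out, so in dB: SNR_out = SNR_in − NF
SNR_out = 39.6 − 12.5 = 27.1 dB

27.1 dB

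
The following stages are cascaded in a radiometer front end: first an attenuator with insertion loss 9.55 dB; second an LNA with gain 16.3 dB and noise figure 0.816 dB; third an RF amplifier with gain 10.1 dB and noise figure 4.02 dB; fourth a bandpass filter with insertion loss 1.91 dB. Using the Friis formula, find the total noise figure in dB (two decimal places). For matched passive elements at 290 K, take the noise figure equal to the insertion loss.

10.50 dB

Convert to linear (a loss of L dB is a gain of −L dB): F_i = 10^(NF_i/10), G_i = 10^(G_i,dB/10)
  Stage 1: F_1 = 10^(9.55/10) = 9.016, G_1 = 10^(−9.55/10) = 0.1109
  Stage 2: F_2 = 10^(0.816/10) = 1.207, G_2 = 10^(16.3/10) = 42.66
  Stage 3: F_3 = 10^(4.02/10) = 2.523, G_3 = 10^(10.1/10) = 10.23
  Stage 4: F_4 = 10^(1.91/10) = 1.552, G_4 = 10^(−1.91/10) = 0.6442
Friis cascade:
  F = 9.016 + (1.207 − 1)/0.1109 + (2.523 − 1)/4.732 + (1.552 − 1)/48.42 = 11.21
NF = 10 log₁₀(11.21) = 10.50 dB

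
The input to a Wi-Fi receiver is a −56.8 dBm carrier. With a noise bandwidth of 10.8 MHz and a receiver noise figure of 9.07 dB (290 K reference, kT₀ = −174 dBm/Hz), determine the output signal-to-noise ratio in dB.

Noise floor: N = −174 + 10 log₁₀(B) + NF
10 log₁₀(1.08×10⁷) = 70.33 dB
N = −174 + 70.33 + 9.07 = −94.60 dBm
SNR = P_sig − N = −56.8 − (−94.60) = 37.80 dB → 37.8 dB

37.8 dB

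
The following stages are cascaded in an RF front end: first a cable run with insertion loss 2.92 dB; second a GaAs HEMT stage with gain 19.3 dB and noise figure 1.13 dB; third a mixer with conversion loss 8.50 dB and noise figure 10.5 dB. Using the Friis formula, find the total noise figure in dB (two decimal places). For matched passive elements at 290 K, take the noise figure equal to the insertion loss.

Convert to linear (a loss of L dB is a gain of −L dB): F_i = 10^(NF_i/10), G_i = 10^(G_i,dB/10)
  Stage 1: F_1 = 10^(2.92/10) = 1.959, G_1 = 10^(−2.92/10) = 0.5105
  Stage 2: F_2 = 10^(1.13/10) = 1.297, G_2 = 10^(19.3/10) = 85.11
  Stage 3: F_3 = 10^(10.5/10) = 11.22, G_3 = 10^(−8.50/10) = 0.1413
Friis cascade:
  F = 1.959 + (1.297 − 1)/0.5105 + (11.22 − 1)/43.45 = 2.776
NF = 10 log₁₀(2.776) = 4.43 dB

4.43 dB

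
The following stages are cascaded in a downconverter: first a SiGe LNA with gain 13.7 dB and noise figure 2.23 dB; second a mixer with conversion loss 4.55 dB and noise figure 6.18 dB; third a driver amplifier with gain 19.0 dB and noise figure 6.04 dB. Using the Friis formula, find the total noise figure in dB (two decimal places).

3.37 dB

Convert to linear (a loss of L dB is a gain of −L dB): F_i = 10^(NF_i/10), G_i = 10^(G_i,dB/10)
  Stage 1: F_1 = 10^(2.23/10) = 1.671, G_1 = 10^(13.7/10) = 23.44
  Stage 2: F_2 = 10^(6.18/10) = 4.150, G_2 = 10^(−4.55/10) = 0.3508
  Stage 3: F_3 = 10^(6.04/10) = 4.018, G_3 = 10^(19.0/10) = 79.43
Friis cascade:
  F = 1.671 + (4.150 − 1)/23.44 + (4.018 − 1)/8.222 = 2.172
NF = 10 log₁₀(2.172) = 3.37 dB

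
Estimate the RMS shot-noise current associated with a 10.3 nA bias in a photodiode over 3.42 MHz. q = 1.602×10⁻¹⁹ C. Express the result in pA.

106 pA

I_n = √(2qI·B)
2qI·B = 2 × 1.602×10⁻¹⁹ × 1.03×10⁻⁸ × 3.42×10⁶ = 1.13×10⁻²⁰ A²
I_n = √(1.13×10⁻²⁰) = 1.06×10⁻¹⁰ A = 106 pA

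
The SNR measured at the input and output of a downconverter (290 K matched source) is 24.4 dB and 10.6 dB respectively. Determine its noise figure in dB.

NF (dB) = SNR_in(dB) − SNR_out(dB) when the source is at T₀
NF = 24.4 − 10.6 = 13.8 dB

13.8 dB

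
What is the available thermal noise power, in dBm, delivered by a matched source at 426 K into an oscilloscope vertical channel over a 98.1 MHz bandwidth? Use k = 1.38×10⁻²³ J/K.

−92.4 dBm

P_n = kTB = 1.38×10⁻²³ × 426 × 9.81×10⁷ = 5.77×10⁻¹³ W
In dBm: 10 log₁₀(5.77×10⁻¹³ / 10⁻³) = −92.4 dBm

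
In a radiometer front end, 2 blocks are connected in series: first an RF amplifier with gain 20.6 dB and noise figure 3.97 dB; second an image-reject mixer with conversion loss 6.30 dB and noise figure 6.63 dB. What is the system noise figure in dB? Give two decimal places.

Convert to linear (a loss of L dB is a gain of −L dB): F_i = 10^(NF_i/10), G_i = 10^(G_i,dB/10)
  Stage 1: F_1 = 10^(3.97/10) = 2.495, G_1 = 10^(20.6/10) = 114.8
  Stage 2: F_2 = 10^(6.63/10) = 4.603, G_2 = 10^(−6.30/10) = 0.2344
Friis cascade:
  F = 2.495 + (4.603 − 1)/114.8 = 2.526
NF = 10 log₁₀(2.526) = 4.02 dB

4.02 dB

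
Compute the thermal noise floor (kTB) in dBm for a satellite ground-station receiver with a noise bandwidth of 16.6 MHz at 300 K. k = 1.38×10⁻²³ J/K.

−101.6 dBm

P_n = kTB = 1.38×10⁻²³ × 300 × 1.66×10⁷ = 6.87×10⁻¹⁴ W
In dBm: 10 log₁₀(6.87×10⁻¹⁴ / 10⁻³) = −101.6 dBm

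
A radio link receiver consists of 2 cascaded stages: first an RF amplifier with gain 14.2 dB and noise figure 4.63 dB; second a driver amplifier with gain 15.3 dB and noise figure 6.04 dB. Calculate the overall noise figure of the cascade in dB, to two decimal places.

4.80 dB

Convert to linear (a loss of L dB is a gain of −L dB): F_i = 10^(NF_i/10), G_i = 10^(G_i,dB/10)
  Stage 1: F_1 = 10^(4.63/10) = 2.904, G_1 = 10^(14.2/10) = 26.30
  Stage 2: F_2 = 10^(6.04/10) = 4.018, G_2 = 10^(15.3/10) = 33.88
Friis cascade:
  F = 2.904 + (4.018 − 1)/26.30 = 3.019
NF = 10 log₁₀(3.019) = 4.80 dB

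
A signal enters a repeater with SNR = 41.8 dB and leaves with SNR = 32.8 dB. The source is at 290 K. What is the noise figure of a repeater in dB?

NF (dB) = SNR_in(dB) − SNR_out(dB) when the source is at T₀
NF = 41.8 − 32.8 = 9.0 dB

9.0 dB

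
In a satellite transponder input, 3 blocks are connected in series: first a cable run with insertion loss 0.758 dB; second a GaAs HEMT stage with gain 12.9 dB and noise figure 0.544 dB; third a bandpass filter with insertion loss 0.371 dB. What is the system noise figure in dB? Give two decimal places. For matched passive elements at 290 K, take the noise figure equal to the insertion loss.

Convert to linear (a loss of L dB is a gain of −L dB): F_i = 10^(NF_i/10), G_i = 10^(G_i,dB/10)
  Stage 1: F_1 = 10^(0.758/10) = 1.191, G_1 = 10^(−0.758/10) = 0.8398
  Stage 2: F_2 = 10^(0.544/10) = 1.133, G_2 = 10^(12.9/10) = 19.50
  Stage 3: F_3 = 10^(0.371/10) = 1.089, G_3 = 10^(−0.371/10) = 0.9181
Friis cascade:
  F = 1.191 + (1.133 − 1)/0.8398 + (1.089 − 1)/16.38 = 1.355
NF = 10 log₁₀(1.355) = 1.32 dB

1.32 dB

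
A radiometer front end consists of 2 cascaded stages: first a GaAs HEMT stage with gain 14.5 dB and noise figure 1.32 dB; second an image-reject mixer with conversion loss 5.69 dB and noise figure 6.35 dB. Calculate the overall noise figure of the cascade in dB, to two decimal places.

Convert to linear (a loss of L dB is a gain of −L dB): F_i = 10^(NF_i/10), G_i = 10^(G_i,dB/10)
  Stage 1: F_1 = 10^(1.32/10) = 1.355, G_1 = 10^(14.5/10) = 28.18
  Stage 2: F_2 = 10^(6.35/10) = 4.315, G_2 = 10^(−5.69/10) = 0.2698
Friis cascade:
  F = 1.355 + (4.315 − 1)/28.18 = 1.473
NF = 10 log₁₀(1.473) = 1.68 dB

1.68 dB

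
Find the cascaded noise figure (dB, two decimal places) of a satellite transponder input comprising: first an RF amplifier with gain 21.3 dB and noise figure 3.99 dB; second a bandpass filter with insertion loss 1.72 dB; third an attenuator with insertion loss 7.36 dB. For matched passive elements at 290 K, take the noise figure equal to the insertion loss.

4.08 dB

Convert to linear (a loss of L dB is a gain of −L dB): F_i = 10^(NF_i/10), G_i = 10^(G_i,dB/10)
  Stage 1: F_1 = 10^(3.99/10) = 2.506, G_1 = 10^(21.3/10) = 134.9
  Stage 2: F_2 = 10^(1.72/10) = 1.486, G_2 = 10^(−1.72/10) = 0.6730
  Stage 3: F_3 = 10^(7.36/10) = 5.445, G_3 = 10^(−7.36/10) = 0.1837
Friis cascade:
  F = 2.506 + (1.486 − 1)/134.9 + (5.445 − 1)/90.78 = 2.559
NF = 10 log₁₀(2.559) = 4.08 dB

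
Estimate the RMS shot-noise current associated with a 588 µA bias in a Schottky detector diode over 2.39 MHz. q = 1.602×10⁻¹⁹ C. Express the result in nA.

I_n = √(2qI·B)
2qI·B = 2 × 1.602×10⁻¹⁹ × 5.88×10⁻⁴ × 2.39×10⁶ = 4.50×10⁻¹⁶ A²
I_n = √(4.50×10⁻¹⁶) = 2.12×10⁻⁸ A = 21.2 nA

21.2 nA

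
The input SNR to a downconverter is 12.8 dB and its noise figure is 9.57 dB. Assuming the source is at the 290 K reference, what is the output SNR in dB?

3.23 dB

By definition F = SNR_in/SNR_out, so in dB: SNR_out = SNR_in − NF
SNR_out = 12.8 − 9.57 = 3.23 dB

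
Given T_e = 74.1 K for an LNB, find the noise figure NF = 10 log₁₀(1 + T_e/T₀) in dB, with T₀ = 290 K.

0.988 dB

F = 1 + T_e/T₀ = 1 + 74.1/290 = 1.25552
NF = 10 log₁₀(1.25552) = 0.988 dB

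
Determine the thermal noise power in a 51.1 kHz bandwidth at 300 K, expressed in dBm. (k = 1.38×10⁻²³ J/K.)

P_n = kTB = 1.38×10⁻²³ × 300 × 5.11×10⁴ = 2.12×10⁻¹⁶ W
In dBm: 10 log₁₀(2.12×10⁻¹⁶ / 10⁻³) = −126.7 dBm

−126.7 dBm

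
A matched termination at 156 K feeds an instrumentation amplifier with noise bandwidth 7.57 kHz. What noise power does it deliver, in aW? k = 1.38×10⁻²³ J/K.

P_n = kTB = 1.38×10⁻²³ × 156 × 7.57×10³ = 1.63×10⁻¹⁷ W = 16.3 aW

16.3 aW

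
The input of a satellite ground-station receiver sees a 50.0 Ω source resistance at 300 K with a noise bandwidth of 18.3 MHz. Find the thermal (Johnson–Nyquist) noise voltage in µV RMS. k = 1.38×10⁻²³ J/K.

V_n = √(4kTRB)
4kTRB = 4 × 1.38×10⁻²³ × 300 × 5.00×10¹ × 1.83×10⁷ = 1.52×10⁻¹¹ V²
V_n = √(1.52×10⁻¹¹) = 3.89×10⁻⁶ V = 3.89 µV

3.89 µV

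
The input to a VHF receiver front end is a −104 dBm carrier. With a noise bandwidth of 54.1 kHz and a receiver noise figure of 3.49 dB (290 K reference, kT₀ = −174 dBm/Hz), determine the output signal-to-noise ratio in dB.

Noise floor: N = −174 + 10 log₁₀(B) + NF
10 log₁₀(5.41×10⁴) = 47.33 dB
N = −174 + 47.33 + 3.49 = −123.18 dBm
SNR = P_sig − N = −104 − (−123.18) = 19.18 dB → 19.2 dB

19.2 dB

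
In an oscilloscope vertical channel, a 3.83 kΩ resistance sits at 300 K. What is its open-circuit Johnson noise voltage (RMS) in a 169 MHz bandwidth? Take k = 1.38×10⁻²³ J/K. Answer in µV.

V_n = √(4kTRB)
4kTRB = 4 × 1.38×10⁻²³ × 300 × 3.83×10³ × 1.69×10⁸ = 1.07×10⁻⁸ V²
V_n = √(1.07×10⁻⁸) = 1.04×10⁻⁴ V = 104 µV

104 µV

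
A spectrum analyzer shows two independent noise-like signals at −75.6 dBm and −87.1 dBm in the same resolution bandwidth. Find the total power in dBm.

Convert to linear, add, convert back:
P₁ = 2.75×10⁻¹¹ W, P₂ = 1.95×10⁻¹² W
P_tot = 2.95×10⁻¹¹ W → 10 log₁₀(P_tot / 10⁻³) = −75.3 dBm

−75.3 dBm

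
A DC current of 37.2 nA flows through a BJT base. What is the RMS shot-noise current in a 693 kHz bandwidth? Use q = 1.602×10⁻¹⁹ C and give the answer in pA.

90.9 pA

I_n = √(2qI·B)
2qI·B = 2 × 1.602×10⁻¹⁹ × 3.72×10⁻⁸ × 6.93×10⁵ = 8.26×10⁻²¹ A²
I_n = √(8.26×10⁻²¹) = 9.09×10⁻¹¹ A = 90.9 pA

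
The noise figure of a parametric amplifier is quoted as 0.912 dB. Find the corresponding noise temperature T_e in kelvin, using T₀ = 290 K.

67.8 K

F = 10^(0.912/10) = 1.23367
T_e = (F − 1)·T₀ = (1.23367 − 1) × 290 = 67.8 K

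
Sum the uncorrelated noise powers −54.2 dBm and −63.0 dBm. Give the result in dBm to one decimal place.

−53.7 dBm

Convert to linear, add, convert back:
P₁ = 3.80×10⁻⁹ W, P₂ = 5.01×10⁻¹⁰ W
P_tot = 4.30×10⁻⁹ W → 10 log₁₀(P_tot / 10⁻³) = −53.7 dBm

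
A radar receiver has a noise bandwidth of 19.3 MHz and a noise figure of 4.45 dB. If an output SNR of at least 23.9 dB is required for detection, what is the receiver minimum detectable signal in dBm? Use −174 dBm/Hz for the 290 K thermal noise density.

Sensitivity = −174 + 10 log₁₀(B) + NF + SNR_min
= −174 + 72.86 + 4.45 + 23.9
= −72.79 dBm → −72.8 dBm

−72.8 dBm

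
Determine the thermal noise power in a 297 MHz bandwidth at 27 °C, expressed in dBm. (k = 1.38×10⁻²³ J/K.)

−89.1 dBm

T = 27 °C + 273.15 = 300.15 K
P_n = kTB = 1.38×10⁻²³ × 300.15 × 2.97×10⁸ = 1.23×10⁻¹² W
In dBm: 10 log₁₀(1.23×10⁻¹² / 10⁻³) = −89.1 dBm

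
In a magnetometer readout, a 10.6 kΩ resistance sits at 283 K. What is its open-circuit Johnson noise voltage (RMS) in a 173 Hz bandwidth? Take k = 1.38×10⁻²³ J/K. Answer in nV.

169 nV

V_n = √(4kTRB)
4kTRB = 4 × 1.38×10⁻²³ × 283 × 1.06×10⁴ × 1.73×10² = 2.86×10⁻¹⁴ V²
V_n = √(2.86×10⁻¹⁴) = 1.69×10⁻⁷ V = 169 nV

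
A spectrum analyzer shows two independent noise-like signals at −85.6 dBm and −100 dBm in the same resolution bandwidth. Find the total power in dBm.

−85.4 dBm

Convert to linear, add, convert back:
P₁ = 2.75×10⁻¹² W, P₂ = 1.00×10⁻¹³ W
P_tot = 2.85×10⁻¹² W → 10 log₁₀(P_tot / 10⁻³) = −85.4 dBm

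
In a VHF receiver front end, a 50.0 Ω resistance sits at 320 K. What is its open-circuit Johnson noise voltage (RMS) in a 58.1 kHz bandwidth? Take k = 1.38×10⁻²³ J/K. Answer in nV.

227 nV

V_n = √(4kTRB)
4kTRB = 4 × 1.38×10⁻²³ × 320 × 5.00×10¹ × 5.81×10⁴ = 5.13×10⁻¹⁴ V²
V_n = √(5.13×10⁻¹⁴) = 2.27×10⁻⁷ V = 227 nV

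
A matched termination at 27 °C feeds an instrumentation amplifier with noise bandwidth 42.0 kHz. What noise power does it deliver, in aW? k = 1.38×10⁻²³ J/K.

T = 27 °C + 273.15 = 300.15 K
P_n = kTB = 1.38×10⁻²³ × 300.15 × 4.20×10⁴ = 1.74×10⁻¹⁶ W = 174 aW

174 aW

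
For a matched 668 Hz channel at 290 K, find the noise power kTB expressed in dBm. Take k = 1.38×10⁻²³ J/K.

−145.7 dBm

P_n = kTB = 1.38×10⁻²³ × 290 × 6.68×10² = 2.67×10⁻¹⁸ W
In dBm: 10 log₁₀(2.67×10⁻¹⁸ / 10⁻³) = −145.7 dBm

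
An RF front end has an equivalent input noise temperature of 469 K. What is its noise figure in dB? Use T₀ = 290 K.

F = 1 + T_e/T₀ = 1 + 469/290 = 2.61724
NF = 10 log₁₀(2.61724) = 4.18 dB

4.18 dB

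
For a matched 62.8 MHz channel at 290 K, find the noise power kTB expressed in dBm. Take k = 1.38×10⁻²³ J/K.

−96.0 dBm

P_n = kTB = 1.38×10⁻²³ × 290 × 6.28×10⁷ = 2.51×10⁻¹³ W
In dBm: 10 log₁₀(2.51×10⁻¹³ / 10⁻³) = −96.0 dBm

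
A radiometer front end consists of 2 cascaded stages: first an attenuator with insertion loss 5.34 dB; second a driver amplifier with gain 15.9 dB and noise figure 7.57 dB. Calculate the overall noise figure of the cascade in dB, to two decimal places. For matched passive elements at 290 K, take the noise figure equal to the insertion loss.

12.91 dB

Convert to linear (a loss of L dB is a gain of −L dB): F_i = 10^(NF_i/10), G_i = 10^(G_i,dB/10)
  Stage 1: F_1 = 10^(5.34/10) = 3.420, G_1 = 10^(−5.34/10) = 0.2924
  Stage 2: F_2 = 10^(7.57/10) = 5.715, G_2 = 10^(15.9/10) = 38.90
Friis cascade:
  F = 3.420 + (5.715 − 1)/0.2924 = 19.54
NF = 10 log₁₀(19.54) = 12.91 dB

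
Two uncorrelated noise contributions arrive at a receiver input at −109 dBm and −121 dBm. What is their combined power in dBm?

Convert to linear, add, convert back:
P₁ = 1.26×10⁻¹⁴ W, P₂ = 7.94×10⁻¹⁶ W
P_tot = 1.34×10⁻¹⁴ W → 10 log₁₀(P_tot / 10⁻³) = −108.7 dBm

−108.7 dBm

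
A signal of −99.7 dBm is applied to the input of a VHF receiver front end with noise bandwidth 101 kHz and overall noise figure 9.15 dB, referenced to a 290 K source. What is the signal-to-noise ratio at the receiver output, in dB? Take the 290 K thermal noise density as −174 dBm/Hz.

Noise floor: N = −174 + 10 log₁₀(B) + NF
10 log₁₀(1.01×10⁵) = 50.04 dB
N = −174 + 50.04 + 9.15 = −114.81 dBm
SNR = P_sig − N = −99.7 − (−114.81) = 15.11 dB → 15.1 dB

15.1 dB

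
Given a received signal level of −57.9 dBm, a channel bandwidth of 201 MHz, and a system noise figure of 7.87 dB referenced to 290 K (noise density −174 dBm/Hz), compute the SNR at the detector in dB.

Noise floor: N = −174 + 10 log₁₀(B) + NF
10 log₁₀(2.01×10⁸) = 83.03 dB
N = −174 + 83.03 + 7.87 = −83.10 dBm
SNR = P_sig − N = −57.9 − (−83.10) = 25.20 dB → 25.2 dB

25.2 dB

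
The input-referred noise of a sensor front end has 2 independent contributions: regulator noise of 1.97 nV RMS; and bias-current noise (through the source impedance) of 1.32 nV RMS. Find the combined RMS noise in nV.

Uncorrelated sources add in power (mean-square): V_tot = √(ΣV_i²)
V_tot = √[(1.97×10⁻⁹)² + (1.32×10⁻⁹)²] = 2.37×10⁻⁹ V = 2.37 nV

2.37 nV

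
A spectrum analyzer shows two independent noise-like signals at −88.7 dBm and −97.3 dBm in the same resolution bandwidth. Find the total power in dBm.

Convert to linear, add, convert back:
P₁ = 1.35×10⁻¹² W, P₂ = 1.86×10⁻¹³ W
P_tot = 1.54×10⁻¹² W → 10 log₁₀(P_tot / 10⁻³) = −88.1 dBm

−88.1 dBm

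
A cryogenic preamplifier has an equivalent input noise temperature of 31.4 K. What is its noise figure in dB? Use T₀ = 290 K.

0.446 dB

F = 1 + T_e/T₀ = 1 + 31.4/290 = 1.10828
NF = 10 log₁₀(1.10828) = 0.446 dB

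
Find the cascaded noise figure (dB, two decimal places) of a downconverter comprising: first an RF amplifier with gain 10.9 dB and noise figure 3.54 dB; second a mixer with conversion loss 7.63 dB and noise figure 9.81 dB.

Convert to linear (a loss of L dB is a gain of −L dB): F_i = 10^(NF_i/10), G_i = 10^(G_i,dB/10)
  Stage 1: F_1 = 10^(3.54/10) = 2.259, G_1 = 10^(10.9/10) = 12.30
  Stage 2: F_2 = 10^(9.81/10) = 9.572, G_2 = 10^(−7.63/10) = 0.1726
Friis cascade:
  F = 2.259 + (9.572 − 1)/12.30 = 2.956
NF = 10 log₁₀(2.956) = 4.71 dB

4.71 dB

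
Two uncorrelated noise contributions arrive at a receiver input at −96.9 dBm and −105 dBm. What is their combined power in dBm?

Convert to linear, add, convert back:
P₁ = 2.04×10⁻¹³ W, P₂ = 3.16×10⁻¹⁴ W
P_tot = 2.36×10⁻¹³ W → 10 log₁₀(P_tot / 10⁻³) = −96.3 dBm

−96.3 dBm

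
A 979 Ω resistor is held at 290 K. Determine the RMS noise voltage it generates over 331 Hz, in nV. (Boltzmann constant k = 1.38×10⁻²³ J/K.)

V_n = √(4kTRB)
4kTRB = 4 × 1.38×10⁻²³ × 290 × 9.79×10² × 3.31×10² = 5.19×10⁻¹⁵ V²
V_n = √(5.19×10⁻¹⁵) = 7.20×10⁻⁸ V = 72.0 nV

72.0 nV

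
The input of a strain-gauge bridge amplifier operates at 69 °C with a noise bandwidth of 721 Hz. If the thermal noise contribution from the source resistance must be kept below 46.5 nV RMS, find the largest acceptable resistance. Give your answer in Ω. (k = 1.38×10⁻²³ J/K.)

159 Ω

T = 69 °C + 273.15 = 342.15 K
Johnson–Nyquist: V_n = √(4kTRB) ⇒ R = V_n² / (4kTB)
4kTB = 4 × 1.38×10⁻²³ × 342.15 × 7.21×10² = 1.36×10⁻¹⁷
R = (4.65×10⁻⁸)² / 1.36×10⁻¹⁷ = 1.59×10² Ω = 159 Ω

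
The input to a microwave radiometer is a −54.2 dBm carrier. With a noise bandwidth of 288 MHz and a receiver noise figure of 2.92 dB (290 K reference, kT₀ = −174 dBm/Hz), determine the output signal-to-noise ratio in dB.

Noise floor: N = −174 + 10 log₁₀(B) + NF
10 log₁₀(2.88×10⁸) = 84.59 dB
N = −174 + 84.59 + 2.92 = −86.49 dBm
SNR = P_sig − N = −54.2 − (−86.49) = 32.29 dB → 32.3 dB

32.3 dB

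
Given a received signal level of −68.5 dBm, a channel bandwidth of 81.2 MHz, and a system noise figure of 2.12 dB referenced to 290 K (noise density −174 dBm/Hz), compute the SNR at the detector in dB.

24.3 dB

Noise floor: N = −174 + 10 log₁₀(B) + NF
10 log₁₀(8.12×10⁷) = 79.1 dB
N = −174 + 79.1 + 2.12 = −92.78 dBm
SNR = P_sig − N = −68.5 − (−92.78) = 24.28 dB → 24.3 dB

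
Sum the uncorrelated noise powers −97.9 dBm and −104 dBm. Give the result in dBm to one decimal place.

−96.9 dBm

Convert to linear, add, convert back:
P₁ = 1.62×10⁻¹³ W, P₂ = 3.98×10⁻¹⁴ W
P_tot = 2.02×10⁻¹³ W → 10 log₁₀(P_tot / 10⁻³) = −96.9 dBm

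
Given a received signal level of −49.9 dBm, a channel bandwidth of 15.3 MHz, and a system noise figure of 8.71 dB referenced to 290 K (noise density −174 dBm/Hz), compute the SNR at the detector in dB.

43.5 dB

Noise floor: N = −174 + 10 log₁₀(B) + NF
10 log₁₀(1.53×10⁷) = 71.85 dB
N = −174 + 71.85 + 8.71 = −93.44 dBm
SNR = P_sig − N = −49.9 − (−93.44) = 43.54 dB → 43.5 dB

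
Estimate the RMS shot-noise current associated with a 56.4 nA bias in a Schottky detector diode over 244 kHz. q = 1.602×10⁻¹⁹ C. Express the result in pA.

I_n = √(2qI·B)
2qI·B = 2 × 1.602×10⁻¹⁹ × 5.64×10⁻⁸ × 2.44×10⁵ = 4.41×10⁻²¹ A²
I_n = √(4.41×10⁻²¹) = 6.64×10⁻¹¹ A = 66.4 pA

66.4 pA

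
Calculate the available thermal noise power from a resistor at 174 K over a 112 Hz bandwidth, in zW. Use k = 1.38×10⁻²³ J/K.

269 zW

P_n = kTB = 1.38×10⁻²³ × 174 × 1.12×10² = 2.69×10⁻¹⁹ W = 269 zW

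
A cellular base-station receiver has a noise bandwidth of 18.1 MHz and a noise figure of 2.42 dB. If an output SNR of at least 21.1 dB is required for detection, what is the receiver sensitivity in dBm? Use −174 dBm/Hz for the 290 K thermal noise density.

Sensitivity = −174 + 10 log₁₀(B) + NF + SNR_min
= −174 + 72.58 + 2.42 + 21.1
= −77.90 dBm → −77.9 dBm

−77.9 dBm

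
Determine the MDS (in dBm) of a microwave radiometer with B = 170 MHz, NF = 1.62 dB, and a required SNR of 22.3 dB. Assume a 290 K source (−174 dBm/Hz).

Sensitivity = −174 + 10 log₁₀(B) + NF + SNR_min
= −174 + 82.3 + 1.62 + 22.3
= −67.78 dBm → −67.8 dBm

−67.8 dBm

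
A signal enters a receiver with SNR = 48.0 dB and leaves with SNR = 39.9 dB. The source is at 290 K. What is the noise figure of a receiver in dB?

NF (dB) = SNR_in(dB) − SNR_out(dB) when the source is at T₀
NF = 48.0 − 39.9 = 8.1 dB

8.1 dB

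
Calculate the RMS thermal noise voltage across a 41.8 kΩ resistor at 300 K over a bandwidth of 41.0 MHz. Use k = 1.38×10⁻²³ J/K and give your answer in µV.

V_n = √(4kTRB)
4kTRB = 4 × 1.38×10⁻²³ × 300 × 4.18×10⁴ × 4.10×10⁷ = 2.84×10⁻⁸ V²
V_n = √(2.84×10⁻⁸) = 1.68×10⁻⁴ V = 168 µV

168 µV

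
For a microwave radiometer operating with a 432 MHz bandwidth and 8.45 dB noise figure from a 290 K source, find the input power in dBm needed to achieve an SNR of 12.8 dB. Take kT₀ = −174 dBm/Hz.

Sensitivity = −174 + 10 log₁₀(B) + NF + SNR_min
= −174 + 86.35 + 8.45 + 12.8
= −66.40 dBm → −66.4 dBm

−66.4 dBm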